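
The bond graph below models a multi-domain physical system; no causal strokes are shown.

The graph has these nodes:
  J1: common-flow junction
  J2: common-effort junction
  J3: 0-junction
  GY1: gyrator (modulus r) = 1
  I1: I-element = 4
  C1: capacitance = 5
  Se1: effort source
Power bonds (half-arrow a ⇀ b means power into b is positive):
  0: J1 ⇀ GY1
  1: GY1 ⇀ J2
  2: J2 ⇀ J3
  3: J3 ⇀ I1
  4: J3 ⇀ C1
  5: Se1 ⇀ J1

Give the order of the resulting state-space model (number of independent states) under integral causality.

2  (C1, I1 all integral)

b5 stroke at J1  (Se1 fixes effort; stroke away)
b0 stroke at GY1  (only one flow-in slot at J1)
b1 stroke at GY1  (GY GY1: same side as bond 0)
b2 stroke at J2  (closing 0-jn rule on J2)
b3 stroke at I1  (I1: I, integral causality)
b4 stroke at J3  (closing 0-jn rule on J3)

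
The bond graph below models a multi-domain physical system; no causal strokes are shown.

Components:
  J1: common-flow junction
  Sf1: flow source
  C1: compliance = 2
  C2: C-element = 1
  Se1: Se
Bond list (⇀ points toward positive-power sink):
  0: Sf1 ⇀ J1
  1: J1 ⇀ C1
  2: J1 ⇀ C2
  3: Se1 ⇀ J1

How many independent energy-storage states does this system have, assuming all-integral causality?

2  (C1, C2 all integral)

b0 stroke→Sf1  (Sf1 (Sf) sets flow on bond)
b3 stroke→J1  (Se1 fixes effort; stroke away)
b1 stroke→J1  (common-f at J1 fixed by 0)
b2 stroke→J1  (J1: bond 0 brought flow, rest push out)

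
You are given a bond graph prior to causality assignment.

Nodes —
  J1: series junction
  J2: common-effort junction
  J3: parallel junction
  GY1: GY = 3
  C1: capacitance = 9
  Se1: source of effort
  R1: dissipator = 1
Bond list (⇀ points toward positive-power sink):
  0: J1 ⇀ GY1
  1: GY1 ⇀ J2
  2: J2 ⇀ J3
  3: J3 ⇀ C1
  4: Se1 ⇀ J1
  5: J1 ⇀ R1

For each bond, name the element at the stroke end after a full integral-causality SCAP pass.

β0 →GY1
β1 →GY1
β2 →J2
β3 →J3
β4 →J1
β5 →J1

#4 stroke at J1  (Se1 (Se) sets effort on bond)
#3 stroke at J3  (C1: C, integral causality)
#2 stroke at J2  (common-e at J3 fixed by 3)
#1 stroke at GY1  (0-jn J2 has e-setter on 2)
#0 stroke at GY1  (GY1: gyrator matches bond 1)
#5 stroke at J1  (common-f at J1 fixed by 0)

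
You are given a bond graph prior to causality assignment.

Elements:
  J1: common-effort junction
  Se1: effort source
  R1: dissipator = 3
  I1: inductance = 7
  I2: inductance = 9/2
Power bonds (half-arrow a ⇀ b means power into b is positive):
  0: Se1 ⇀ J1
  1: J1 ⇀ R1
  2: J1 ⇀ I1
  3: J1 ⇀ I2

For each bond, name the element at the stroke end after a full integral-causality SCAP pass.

b0 |J1  (Se1 (Se) sets effort on bond)
b1 |R1  (J1: bond 0 brought effort, rest push out)
b2 |I1  (J1 effort already set via bond 0)
b3 |I2  (J1: bond 0 brought effort, rest push out)

β0 stroke→J1
β1 stroke→R1
β2 stroke→I1
β3 stroke→I2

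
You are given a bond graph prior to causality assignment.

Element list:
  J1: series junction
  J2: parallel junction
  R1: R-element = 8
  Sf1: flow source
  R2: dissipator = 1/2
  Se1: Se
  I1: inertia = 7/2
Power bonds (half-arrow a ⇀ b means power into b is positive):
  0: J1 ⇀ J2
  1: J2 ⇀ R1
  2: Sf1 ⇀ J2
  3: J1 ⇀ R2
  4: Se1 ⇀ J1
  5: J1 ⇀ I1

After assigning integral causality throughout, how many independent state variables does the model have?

#2 |Sf1  (Sf1 fixes flow; stroke at Sf1)
#4 |J1  (Se1: effort source, stroke at far end)
#5 |I1  (I1 outputs flow p/I1)
#0 |J1  (J1: bond 5 brought flow, rest push out)
#3 |J1  (1-jn J1 has f-setter on 5)
#1 |J2  (J2: last free bond brings effort in)

1  (I1 all integral)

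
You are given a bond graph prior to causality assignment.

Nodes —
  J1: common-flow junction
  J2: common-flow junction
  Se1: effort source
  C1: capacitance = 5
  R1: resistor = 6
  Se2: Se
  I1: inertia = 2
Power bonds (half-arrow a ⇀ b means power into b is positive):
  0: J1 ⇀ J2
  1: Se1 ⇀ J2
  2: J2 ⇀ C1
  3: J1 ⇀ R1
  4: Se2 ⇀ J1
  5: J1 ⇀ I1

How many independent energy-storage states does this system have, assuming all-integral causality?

β1 stroke→J2  (Se1 fixes effort; stroke away)
β4 stroke→J1  (Se2: effort source, stroke at far end)
β2 stroke→J2  (C1 integral (e out))
β0 stroke→J1  (only one flow-in slot at J2)
β5 stroke→I1  (I1: I, integral causality)
β3 stroke→J1  (common-f at J1 fixed by 5)

2  (C1, I1 all integral)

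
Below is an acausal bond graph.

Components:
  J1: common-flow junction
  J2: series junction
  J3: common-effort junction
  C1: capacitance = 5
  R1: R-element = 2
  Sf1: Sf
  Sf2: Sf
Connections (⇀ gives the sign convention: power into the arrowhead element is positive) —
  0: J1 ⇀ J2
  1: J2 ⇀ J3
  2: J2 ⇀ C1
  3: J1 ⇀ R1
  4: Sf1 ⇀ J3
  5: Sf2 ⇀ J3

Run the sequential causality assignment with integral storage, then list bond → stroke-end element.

b4 stroke at Sf1  (source Sf1 imposes f)
b5 stroke at Sf2  (Sf2: flow source, stroke at near end)
b1 stroke at J3  (only one effort-in slot at J3)
b0 stroke at J2  (J2 flow already set via bond 1)
b2 stroke at J2  (J2 flow already set via bond 1)
b3 stroke at J1  (common-f at J1 fixed by 0)

#0 stroke→J2
#1 stroke→J3
#2 stroke→J2
#3 stroke→J1
#4 stroke→Sf1
#5 stroke→Sf2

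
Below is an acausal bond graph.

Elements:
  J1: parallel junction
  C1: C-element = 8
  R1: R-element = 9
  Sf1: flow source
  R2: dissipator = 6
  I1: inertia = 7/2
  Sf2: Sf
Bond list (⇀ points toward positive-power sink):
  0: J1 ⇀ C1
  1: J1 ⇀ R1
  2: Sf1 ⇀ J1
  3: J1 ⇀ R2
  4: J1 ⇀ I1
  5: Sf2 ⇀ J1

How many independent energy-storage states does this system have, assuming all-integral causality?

2  (C1, I1 all integral)

#2 stroke→Sf1  (Sf1: flow source, stroke at near end)
#5 stroke→Sf2  (source Sf2 imposes f)
#0 stroke→J1  (C1: C, integral causality)
#1 stroke→R1  (J1 effort already set via bond 0)
#3 stroke→R2  (J1: bond 0 brought effort, rest push out)
#4 stroke→I1  (0-jn J1 has e-setter on 0)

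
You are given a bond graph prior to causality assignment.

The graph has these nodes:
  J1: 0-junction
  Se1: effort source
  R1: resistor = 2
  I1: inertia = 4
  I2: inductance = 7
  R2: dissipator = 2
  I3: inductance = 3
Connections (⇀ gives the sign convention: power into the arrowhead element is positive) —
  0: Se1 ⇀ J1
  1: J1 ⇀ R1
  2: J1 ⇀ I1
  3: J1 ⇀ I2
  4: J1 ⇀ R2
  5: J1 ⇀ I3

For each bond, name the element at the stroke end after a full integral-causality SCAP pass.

#0 stroke→J1  (Se1: effort source, stroke at far end)
#1 stroke→R1  (common-e at J1 fixed by 0)
#2 stroke→I1  (common-e at J1 fixed by 0)
#3 stroke→I2  (common-e at J1 fixed by 0)
#4 stroke→R2  (J1 effort already set via bond 0)
#5 stroke→I3  (J1 effort already set via bond 0)

bond 0 stroke→J1
bond 1 stroke→R1
bond 2 stroke→I1
bond 3 stroke→I2
bond 4 stroke→R2
bond 5 stroke→I3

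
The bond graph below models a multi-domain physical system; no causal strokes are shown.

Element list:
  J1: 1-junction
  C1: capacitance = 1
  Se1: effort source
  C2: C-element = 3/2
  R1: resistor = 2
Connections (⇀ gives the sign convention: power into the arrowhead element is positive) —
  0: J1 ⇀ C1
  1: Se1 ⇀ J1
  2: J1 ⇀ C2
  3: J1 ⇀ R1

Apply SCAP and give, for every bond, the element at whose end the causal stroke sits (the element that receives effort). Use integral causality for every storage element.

bond 1 |J1  (source Se1 imposes e)
bond 0 |J1  (C1: C, integral causality)
bond 2 |J1  (C2: C, integral causality)
bond 3 |R1  (closing 1-jn rule on J1)

bond 0 stroke at J1
bond 1 stroke at J1
bond 2 stroke at J1
bond 3 stroke at R1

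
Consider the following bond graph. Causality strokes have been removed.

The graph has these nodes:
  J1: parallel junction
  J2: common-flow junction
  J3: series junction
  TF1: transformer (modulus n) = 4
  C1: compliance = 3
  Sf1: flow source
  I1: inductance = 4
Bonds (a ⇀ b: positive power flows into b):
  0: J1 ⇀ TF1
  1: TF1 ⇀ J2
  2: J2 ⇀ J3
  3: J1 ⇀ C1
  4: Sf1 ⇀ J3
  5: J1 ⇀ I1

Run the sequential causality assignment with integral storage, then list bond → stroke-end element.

β0 |TF1
β1 |J2
β2 |J3
β3 |J1
β4 |Sf1
β5 |I1

bond 4 |Sf1  (Sf1 (Sf) sets flow on bond)
bond 2 |J3  (1-jn J3 has f-setter on 4)
bond 1 |J2  (J2 flow already set via bond 2)
bond 0 |TF1  (TF1: transformer flips bond 1)
bond 3 |J1  (C1: C, integral causality)
bond 5 |I1  (0-jn J1 has e-setter on 3)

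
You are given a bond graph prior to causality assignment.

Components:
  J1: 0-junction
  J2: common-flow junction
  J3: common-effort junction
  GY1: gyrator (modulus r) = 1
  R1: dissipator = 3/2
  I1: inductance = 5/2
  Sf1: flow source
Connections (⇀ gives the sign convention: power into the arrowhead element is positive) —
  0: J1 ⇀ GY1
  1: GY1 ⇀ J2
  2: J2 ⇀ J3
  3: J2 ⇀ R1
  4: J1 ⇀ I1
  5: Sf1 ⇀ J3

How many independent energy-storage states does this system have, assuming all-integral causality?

#5 →Sf1  (Sf1 fixes flow; stroke at Sf1)
#2 →J3  (J3: last free bond brings effort in)
#1 →J2  (J2 flow already set via bond 2)
#3 →J2  (common-f at J2 fixed by 2)
#0 →J1  (GY GY1: same side as bond 1)
#4 →I1  (J1: bond 0 brought effort, rest push out)

1  (I1 all integral)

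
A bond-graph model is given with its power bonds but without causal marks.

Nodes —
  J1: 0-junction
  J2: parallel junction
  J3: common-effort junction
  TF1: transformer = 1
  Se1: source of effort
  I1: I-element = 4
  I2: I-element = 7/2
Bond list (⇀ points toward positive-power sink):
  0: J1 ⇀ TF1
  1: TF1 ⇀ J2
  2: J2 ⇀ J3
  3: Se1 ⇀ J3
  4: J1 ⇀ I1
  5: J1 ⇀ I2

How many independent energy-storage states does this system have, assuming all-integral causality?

#3 stroke at J3  (Se1 fixes effort; stroke away)
#2 stroke at J2  (0-jn J3 has e-setter on 3)
#1 stroke at TF1  (J2 effort already set via bond 2)
#0 stroke at J1  (through TF1, causality passes straight; one stroke at TF1)
#4 stroke at I1  (J1: bond 0 brought effort, rest push out)
#5 stroke at I2  (J1: bond 0 brought effort, rest push out)

2  (I1, I2 all integral)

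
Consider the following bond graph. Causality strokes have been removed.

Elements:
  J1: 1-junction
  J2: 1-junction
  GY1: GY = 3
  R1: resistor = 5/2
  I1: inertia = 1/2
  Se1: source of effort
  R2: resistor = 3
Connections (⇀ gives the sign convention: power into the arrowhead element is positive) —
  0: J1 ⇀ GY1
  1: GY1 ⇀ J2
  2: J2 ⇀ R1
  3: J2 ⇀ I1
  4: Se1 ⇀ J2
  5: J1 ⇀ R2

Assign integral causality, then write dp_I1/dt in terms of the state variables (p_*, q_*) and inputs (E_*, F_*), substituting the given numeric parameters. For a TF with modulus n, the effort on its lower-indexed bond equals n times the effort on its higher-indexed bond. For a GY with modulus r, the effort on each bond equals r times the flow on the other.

dp_I1/dt = E_Se1 - 11*p_I1

#4 |J2  (Se1: effort source, stroke at far end)
#3 |I1  (I1 outputs flow p/I1)
#1 |J2  (J2: bond 3 brought flow, rest push out)
#2 |J2  (J2: bond 3 brought flow, rest push out)
#0 |J1  (through GY1, causality inverts; strokes same side of GY1)
#5 |R2  (J1 needs exactly one f-in)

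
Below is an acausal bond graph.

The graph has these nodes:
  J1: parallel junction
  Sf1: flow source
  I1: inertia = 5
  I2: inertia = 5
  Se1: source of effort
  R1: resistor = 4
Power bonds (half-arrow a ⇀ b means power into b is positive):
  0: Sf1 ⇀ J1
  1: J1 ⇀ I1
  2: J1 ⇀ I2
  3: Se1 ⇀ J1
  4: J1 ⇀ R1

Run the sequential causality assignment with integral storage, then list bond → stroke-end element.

#0 |Sf1
#1 |I1
#2 |I2
#3 |J1
#4 |R1

#0 stroke at Sf1  (Sf1: flow source, stroke at near end)
#3 stroke at J1  (Se1 (Se) sets effort on bond)
#1 stroke at I1  (0-jn J1 has e-setter on 3)
#2 stroke at I2  (0-jn J1 has e-setter on 3)
#4 stroke at R1  (J1: bond 3 brought effort, rest push out)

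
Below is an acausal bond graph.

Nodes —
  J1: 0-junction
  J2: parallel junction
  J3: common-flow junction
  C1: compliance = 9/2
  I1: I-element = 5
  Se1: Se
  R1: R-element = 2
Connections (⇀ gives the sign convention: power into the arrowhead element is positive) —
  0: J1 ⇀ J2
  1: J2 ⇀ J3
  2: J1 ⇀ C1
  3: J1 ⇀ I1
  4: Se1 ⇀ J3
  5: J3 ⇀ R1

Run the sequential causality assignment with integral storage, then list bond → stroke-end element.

bond 0 stroke→J2
bond 1 stroke→J3
bond 2 stroke→J1
bond 3 stroke→I1
bond 4 stroke→J3
bond 5 stroke→R1

b4 |J3  (Se1: effort source, stroke at far end)
b2 |J1  (C1 outputs effort q/C1)
b0 |J2  (common-e at J1 fixed by 2)
b3 |I1  (J1: bond 2 brought effort, rest push out)
b1 |J3  (common-e at J2 fixed by 0)
b5 |R1  (only one flow-in slot at J3)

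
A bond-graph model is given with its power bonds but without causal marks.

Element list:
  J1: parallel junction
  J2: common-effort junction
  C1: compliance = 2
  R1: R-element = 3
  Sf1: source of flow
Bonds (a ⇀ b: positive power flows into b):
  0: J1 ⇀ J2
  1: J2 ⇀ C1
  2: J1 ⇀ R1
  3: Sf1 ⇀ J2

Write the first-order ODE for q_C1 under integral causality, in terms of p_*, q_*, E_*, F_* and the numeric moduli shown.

β3 →Sf1  (Sf1 (Sf) sets flow on bond)
β1 →J2  (C1 outputs effort q/C1)
β0 →J1  (0-jn J2 has e-setter on 1)
β2 →R1  (J1 effort already set via bond 0)

dq_C1/dt = F_Sf1 - q_C1/6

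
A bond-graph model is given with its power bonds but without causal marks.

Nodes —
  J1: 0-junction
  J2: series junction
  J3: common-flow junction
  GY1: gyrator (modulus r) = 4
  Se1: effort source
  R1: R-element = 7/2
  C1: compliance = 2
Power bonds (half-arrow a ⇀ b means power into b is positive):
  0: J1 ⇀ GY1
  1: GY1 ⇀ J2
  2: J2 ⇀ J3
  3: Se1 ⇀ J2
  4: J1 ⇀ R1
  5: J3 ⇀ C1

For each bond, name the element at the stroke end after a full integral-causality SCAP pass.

b3 stroke at J2  (Se1 (Se) sets effort on bond)
b5 stroke at J3  (C1 integral (e out))
b2 stroke at J2  (J3 needs exactly one f-in)
b1 stroke at GY1  (J2 needs exactly one f-in)
b0 stroke at GY1  (GY1: gyrator matches bond 1)
b4 stroke at J1  (closing 0-jn rule on J1)

b0 →GY1
b1 →GY1
b2 →J2
b3 →J2
b4 →J1
b5 →J3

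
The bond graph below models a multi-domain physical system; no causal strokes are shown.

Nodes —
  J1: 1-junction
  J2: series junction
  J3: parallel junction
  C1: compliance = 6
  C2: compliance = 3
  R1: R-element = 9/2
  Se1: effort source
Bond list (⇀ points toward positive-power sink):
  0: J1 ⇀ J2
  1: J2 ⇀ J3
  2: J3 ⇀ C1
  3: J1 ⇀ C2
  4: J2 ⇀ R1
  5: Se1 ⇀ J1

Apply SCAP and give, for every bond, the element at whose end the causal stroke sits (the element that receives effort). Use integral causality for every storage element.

b5 stroke at J1  (Se1 fixes effort; stroke away)
b2 stroke at J3  (C1 outputs effort q/C1)
b1 stroke at J2  (0-jn J3 has e-setter on 2)
b3 stroke at J1  (C2 outputs effort q/C2)
b0 stroke at J2  (closing 1-jn rule on J1)
b4 stroke at R1  (closing 1-jn rule on J2)

β0 |J2
β1 |J2
β2 |J3
β3 |J1
β4 |R1
β5 |J1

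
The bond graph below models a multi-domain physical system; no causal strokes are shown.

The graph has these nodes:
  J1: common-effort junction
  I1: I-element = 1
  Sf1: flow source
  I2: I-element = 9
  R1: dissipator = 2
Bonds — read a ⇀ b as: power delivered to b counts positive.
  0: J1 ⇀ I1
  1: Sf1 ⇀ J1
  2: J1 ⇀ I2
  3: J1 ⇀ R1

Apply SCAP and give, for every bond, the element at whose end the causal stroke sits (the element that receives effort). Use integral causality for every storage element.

#0 stroke at I1
#1 stroke at Sf1
#2 stroke at I2
#3 stroke at J1

β1 stroke→Sf1  (Sf1 (Sf) sets flow on bond)
β0 stroke→I1  (I1 integral (f out))
β2 stroke→I2  (I2 outputs flow p/I2)
β3 stroke→J1  (only one effort-in slot at J1)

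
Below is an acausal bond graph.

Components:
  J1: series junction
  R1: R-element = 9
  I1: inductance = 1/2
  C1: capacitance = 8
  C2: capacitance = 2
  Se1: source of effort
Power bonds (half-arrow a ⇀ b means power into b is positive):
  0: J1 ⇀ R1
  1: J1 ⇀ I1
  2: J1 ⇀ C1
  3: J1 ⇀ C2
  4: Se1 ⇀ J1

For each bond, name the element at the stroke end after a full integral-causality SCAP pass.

bond 4 |J1  (source Se1 imposes e)
bond 1 |I1  (prefer integral on I1)
bond 0 |J1  (J1: bond 1 brought flow, rest push out)
bond 2 |J1  (common-f at J1 fixed by 1)
bond 3 |J1  (J1: bond 1 brought flow, rest push out)

β0 |J1
β1 |I1
β2 |J1
β3 |J1
β4 |J1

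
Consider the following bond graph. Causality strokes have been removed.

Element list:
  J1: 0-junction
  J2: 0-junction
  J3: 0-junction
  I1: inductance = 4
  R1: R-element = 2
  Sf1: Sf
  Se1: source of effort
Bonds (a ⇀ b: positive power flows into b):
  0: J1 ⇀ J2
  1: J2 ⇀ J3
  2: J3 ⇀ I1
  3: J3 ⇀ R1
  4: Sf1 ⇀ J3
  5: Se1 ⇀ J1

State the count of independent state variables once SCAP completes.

1  (I1 all integral)

β4 stroke→Sf1  (Sf1 (Sf) sets flow on bond)
β5 stroke→J1  (source Se1 imposes e)
β0 stroke→J2  (J1 effort already set via bond 5)
β1 stroke→J3  (0-jn J2 has e-setter on 0)
β2 stroke→I1  (common-e at J3 fixed by 1)
β3 stroke→R1  (common-e at J3 fixed by 1)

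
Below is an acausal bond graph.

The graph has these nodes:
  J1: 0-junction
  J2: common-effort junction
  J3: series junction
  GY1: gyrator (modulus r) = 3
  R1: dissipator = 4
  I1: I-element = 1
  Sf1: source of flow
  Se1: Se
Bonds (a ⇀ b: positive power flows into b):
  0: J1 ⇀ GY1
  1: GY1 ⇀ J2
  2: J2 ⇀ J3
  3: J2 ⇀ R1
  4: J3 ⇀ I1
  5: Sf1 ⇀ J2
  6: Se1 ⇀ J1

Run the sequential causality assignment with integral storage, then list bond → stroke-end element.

#5 |Sf1  (Sf1 fixes flow; stroke at Sf1)
#6 |J1  (Se1 (Se) sets effort on bond)
#0 |GY1  (J1 effort already set via bond 6)
#1 |GY1  (GY1: gyrator matches bond 0)
#4 |I1  (I1: I, integral causality)
#2 |J3  (J3: bond 4 brought flow, rest push out)
#3 |J2  (only one effort-in slot at J2)

β0 →GY1
β1 →GY1
β2 →J3
β3 →J2
β4 →I1
β5 →Sf1
β6 →J1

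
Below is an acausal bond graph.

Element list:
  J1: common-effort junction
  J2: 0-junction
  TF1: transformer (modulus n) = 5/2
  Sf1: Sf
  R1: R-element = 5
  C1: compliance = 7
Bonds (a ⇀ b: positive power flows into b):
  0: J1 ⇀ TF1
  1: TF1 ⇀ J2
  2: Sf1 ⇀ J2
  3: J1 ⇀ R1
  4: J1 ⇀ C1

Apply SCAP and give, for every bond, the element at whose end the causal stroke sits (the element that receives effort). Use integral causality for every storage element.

#0 |TF1
#1 |J2
#2 |Sf1
#3 |R1
#4 |J1

b2 stroke→Sf1  (Sf1 fixes flow; stroke at Sf1)
b1 stroke→J2  (J2 needs exactly one e-in)
b0 stroke→TF1  (through TF1, causality passes straight; one stroke at TF1)
b4 stroke→J1  (C1: C, integral causality)
b3 stroke→R1  (common-e at J1 fixed by 4)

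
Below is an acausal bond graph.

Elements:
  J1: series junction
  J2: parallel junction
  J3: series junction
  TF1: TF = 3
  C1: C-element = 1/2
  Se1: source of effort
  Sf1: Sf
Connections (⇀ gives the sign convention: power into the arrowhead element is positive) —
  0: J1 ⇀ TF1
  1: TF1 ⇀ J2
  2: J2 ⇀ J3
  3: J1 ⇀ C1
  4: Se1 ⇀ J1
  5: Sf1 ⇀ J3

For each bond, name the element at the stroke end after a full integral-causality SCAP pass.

bond 4 →J1  (Se1 fixes effort; stroke away)
bond 5 →Sf1  (Sf1 (Sf) sets flow on bond)
bond 2 →J3  (common-f at J3 fixed by 5)
bond 1 →J2  (J2: last free bond brings effort in)
bond 0 →TF1  (through TF1, causality passes straight; one stroke at TF1)
bond 3 →J1  (common-f at J1 fixed by 0)

b0 →TF1
b1 →J2
b2 →J3
b3 →J1
b4 →J1
b5 →Sf1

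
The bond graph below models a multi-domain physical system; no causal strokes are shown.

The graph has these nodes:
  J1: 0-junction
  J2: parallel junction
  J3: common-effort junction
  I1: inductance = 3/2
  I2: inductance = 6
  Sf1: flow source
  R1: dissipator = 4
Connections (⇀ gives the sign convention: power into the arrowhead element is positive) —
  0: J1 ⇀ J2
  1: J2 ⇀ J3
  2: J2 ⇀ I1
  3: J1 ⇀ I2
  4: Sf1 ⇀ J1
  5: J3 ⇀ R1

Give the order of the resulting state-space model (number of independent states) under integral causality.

#4 stroke→Sf1  (source Sf1 imposes f)
#2 stroke→I1  (I1: I, integral causality)
#3 stroke→I2  (I2 outputs flow p/I2)
#0 stroke→J1  (closing 0-jn rule on J1)
#1 stroke→J2  (closing 0-jn rule on J2)
#5 stroke→J3  (closing 0-jn rule on J3)

2  (I1, I2 all integral)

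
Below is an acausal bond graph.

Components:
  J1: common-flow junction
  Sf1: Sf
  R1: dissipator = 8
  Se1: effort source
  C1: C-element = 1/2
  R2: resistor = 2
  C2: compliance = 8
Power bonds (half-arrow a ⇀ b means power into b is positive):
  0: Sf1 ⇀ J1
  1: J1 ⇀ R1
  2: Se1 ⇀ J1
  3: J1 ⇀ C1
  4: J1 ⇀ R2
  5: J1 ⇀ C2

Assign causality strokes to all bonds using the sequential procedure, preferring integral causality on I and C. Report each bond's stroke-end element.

β0 stroke at Sf1
β1 stroke at J1
β2 stroke at J1
β3 stroke at J1
β4 stroke at J1
β5 stroke at J1

bond 0 stroke→Sf1  (Sf1 fixes flow; stroke at Sf1)
bond 2 stroke→J1  (source Se1 imposes e)
bond 1 stroke→J1  (J1: bond 0 brought flow, rest push out)
bond 3 stroke→J1  (J1: bond 0 brought flow, rest push out)
bond 4 stroke→J1  (J1: bond 0 brought flow, rest push out)
bond 5 stroke→J1  (1-jn J1 has f-setter on 0)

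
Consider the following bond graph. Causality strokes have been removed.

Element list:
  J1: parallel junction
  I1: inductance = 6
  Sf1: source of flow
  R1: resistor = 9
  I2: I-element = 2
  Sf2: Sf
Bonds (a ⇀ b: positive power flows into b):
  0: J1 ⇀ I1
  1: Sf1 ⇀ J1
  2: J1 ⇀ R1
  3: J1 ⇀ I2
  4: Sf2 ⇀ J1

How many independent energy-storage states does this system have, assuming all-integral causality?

#1 stroke at Sf1  (source Sf1 imposes f)
#4 stroke at Sf2  (Sf2 (Sf) sets flow on bond)
#0 stroke at I1  (prefer integral on I1)
#3 stroke at I2  (prefer integral on I2)
#2 stroke at J1  (only one effort-in slot at J1)

2  (I1, I2 all integral)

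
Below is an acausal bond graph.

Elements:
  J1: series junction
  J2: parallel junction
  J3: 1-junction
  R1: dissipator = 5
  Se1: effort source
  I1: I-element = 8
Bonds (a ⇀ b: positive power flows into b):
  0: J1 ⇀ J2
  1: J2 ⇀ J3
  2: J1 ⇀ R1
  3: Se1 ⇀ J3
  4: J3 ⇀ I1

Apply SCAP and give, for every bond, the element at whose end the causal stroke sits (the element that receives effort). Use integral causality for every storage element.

#3 stroke→J3  (Se1 (Se) sets effort on bond)
#4 stroke→I1  (prefer integral on I1)
#1 stroke→J3  (J3 flow already set via bond 4)
#0 stroke→J2  (closing 0-jn rule on J2)
#2 stroke→J1  (1-jn J1 has f-setter on 0)

b0 stroke→J2
b1 stroke→J3
b2 stroke→J1
b3 stroke→J3
b4 stroke→I1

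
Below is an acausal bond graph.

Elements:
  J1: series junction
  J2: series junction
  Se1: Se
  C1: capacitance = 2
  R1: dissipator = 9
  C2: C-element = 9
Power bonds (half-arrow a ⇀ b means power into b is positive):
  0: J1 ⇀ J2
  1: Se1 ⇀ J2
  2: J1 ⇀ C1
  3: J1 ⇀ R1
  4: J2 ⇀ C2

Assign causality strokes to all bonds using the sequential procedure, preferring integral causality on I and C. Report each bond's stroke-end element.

b0 stroke→J1
b1 stroke→J2
b2 stroke→J1
b3 stroke→R1
b4 stroke→J2

b1 |J2  (source Se1 imposes e)
b2 |J1  (C1 outputs effort q/C1)
b4 |J2  (C2 outputs effort q/C2)
b0 |J1  (closing 1-jn rule on J2)
b3 |R1  (only one flow-in slot at J1)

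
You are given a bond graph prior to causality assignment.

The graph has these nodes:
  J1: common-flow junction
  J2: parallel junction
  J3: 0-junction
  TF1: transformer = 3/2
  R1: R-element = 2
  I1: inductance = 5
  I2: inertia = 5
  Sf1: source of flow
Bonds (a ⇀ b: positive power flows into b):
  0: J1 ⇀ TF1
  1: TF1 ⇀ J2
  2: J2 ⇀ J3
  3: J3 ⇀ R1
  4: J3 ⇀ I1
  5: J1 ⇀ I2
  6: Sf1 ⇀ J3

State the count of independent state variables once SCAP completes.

β6 stroke→Sf1  (Sf1: flow source, stroke at near end)
β4 stroke→I1  (I1 integral (f out))
β5 stroke→I2  (I2 outputs flow p/I2)
β0 stroke→J1  (J1 flow already set via bond 5)
β1 stroke→TF1  (TF1: transformer flips bond 0)
β2 stroke→J2  (only one effort-in slot at J2)
β3 stroke→J3  (J3: last free bond brings effort in)

2  (I1, I2 all integral)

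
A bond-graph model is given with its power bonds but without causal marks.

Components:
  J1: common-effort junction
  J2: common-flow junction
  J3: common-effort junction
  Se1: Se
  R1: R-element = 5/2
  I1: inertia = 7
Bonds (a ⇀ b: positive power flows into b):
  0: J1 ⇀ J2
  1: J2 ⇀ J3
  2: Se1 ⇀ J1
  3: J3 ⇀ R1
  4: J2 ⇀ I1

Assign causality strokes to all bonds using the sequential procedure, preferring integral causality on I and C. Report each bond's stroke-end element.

β2 stroke→J1  (Se1: effort source, stroke at far end)
β0 stroke→J2  (0-jn J1 has e-setter on 2)
β4 stroke→I1  (prefer integral on I1)
β1 stroke→J2  (J2 flow already set via bond 4)
β3 stroke→J3  (J3 needs exactly one e-in)

#0 stroke at J2
#1 stroke at J2
#2 stroke at J1
#3 stroke at J3
#4 stroke at I1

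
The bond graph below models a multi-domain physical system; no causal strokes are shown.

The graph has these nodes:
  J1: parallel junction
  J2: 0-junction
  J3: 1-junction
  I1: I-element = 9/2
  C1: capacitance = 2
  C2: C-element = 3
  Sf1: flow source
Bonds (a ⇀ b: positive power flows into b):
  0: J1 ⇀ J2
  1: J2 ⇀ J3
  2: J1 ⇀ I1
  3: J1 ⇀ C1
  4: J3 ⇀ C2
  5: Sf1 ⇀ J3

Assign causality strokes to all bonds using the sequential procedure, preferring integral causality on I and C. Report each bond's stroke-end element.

#5 stroke→Sf1  (Sf1 (Sf) sets flow on bond)
#1 stroke→J3  (J3 flow already set via bond 5)
#4 stroke→J3  (J3: bond 5 brought flow, rest push out)
#0 stroke→J2  (J2: last free bond brings effort in)
#2 stroke→I1  (I1 integral (f out))
#3 stroke→J1  (J1 needs exactly one e-in)

#0 →J2
#1 →J3
#2 →I1
#3 →J1
#4 →J3
#5 →Sf1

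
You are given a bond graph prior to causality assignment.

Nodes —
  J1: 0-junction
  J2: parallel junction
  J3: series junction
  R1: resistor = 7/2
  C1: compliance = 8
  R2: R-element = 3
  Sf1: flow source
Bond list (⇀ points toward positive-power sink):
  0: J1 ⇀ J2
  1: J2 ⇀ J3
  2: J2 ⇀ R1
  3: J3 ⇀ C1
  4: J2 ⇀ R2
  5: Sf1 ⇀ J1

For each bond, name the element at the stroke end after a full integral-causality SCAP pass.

bond 5 stroke→Sf1  (Sf1: flow source, stroke at near end)
bond 0 stroke→J1  (closing 0-jn rule on J1)
bond 3 stroke→J3  (C1 integral (e out))
bond 1 stroke→J2  (J3 needs exactly one f-in)
bond 2 stroke→R1  (common-e at J2 fixed by 1)
bond 4 stroke→R2  (common-e at J2 fixed by 1)

β0 |J1
β1 |J2
β2 |R1
β3 |J3
β4 |R2
β5 |Sf1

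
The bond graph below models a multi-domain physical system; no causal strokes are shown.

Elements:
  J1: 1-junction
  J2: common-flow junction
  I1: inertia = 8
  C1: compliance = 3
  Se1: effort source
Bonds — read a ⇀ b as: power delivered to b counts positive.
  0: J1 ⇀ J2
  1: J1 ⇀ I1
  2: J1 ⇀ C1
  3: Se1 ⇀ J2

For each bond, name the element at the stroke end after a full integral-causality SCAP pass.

#3 stroke→J2  (Se1 (Se) sets effort on bond)
#0 stroke→J1  (only one flow-in slot at J2)
#1 stroke→I1  (I1 integral (f out))
#2 stroke→J1  (J1: bond 1 brought flow, rest push out)

β0 →J1
β1 →I1
β2 →J1
β3 →J2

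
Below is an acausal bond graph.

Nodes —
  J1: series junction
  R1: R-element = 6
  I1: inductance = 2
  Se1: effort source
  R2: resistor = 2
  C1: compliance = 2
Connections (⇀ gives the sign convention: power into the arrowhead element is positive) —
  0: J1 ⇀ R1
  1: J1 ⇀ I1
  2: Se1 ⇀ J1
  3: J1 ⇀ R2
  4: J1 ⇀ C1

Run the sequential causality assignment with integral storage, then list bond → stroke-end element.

bond 0 →J1
bond 1 →I1
bond 2 →J1
bond 3 →J1
bond 4 →J1

#2 |J1  (Se1: effort source, stroke at far end)
#1 |I1  (I1: I, integral causality)
#0 |J1  (common-f at J1 fixed by 1)
#3 |J1  (common-f at J1 fixed by 1)
#4 |J1  (J1 flow already set via bond 1)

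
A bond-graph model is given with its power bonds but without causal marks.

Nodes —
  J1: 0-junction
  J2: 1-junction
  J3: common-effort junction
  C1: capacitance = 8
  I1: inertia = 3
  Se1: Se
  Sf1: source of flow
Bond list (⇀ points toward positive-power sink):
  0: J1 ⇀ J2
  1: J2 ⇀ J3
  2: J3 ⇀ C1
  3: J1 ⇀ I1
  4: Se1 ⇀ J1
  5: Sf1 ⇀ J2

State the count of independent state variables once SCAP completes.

2  (C1, I1 all integral)

b4 |J1  (Se1 (Se) sets effort on bond)
b5 |Sf1  (source Sf1 imposes f)
b0 |J2  (J1 effort already set via bond 4)
b3 |I1  (0-jn J1 has e-setter on 4)
b1 |J2  (1-jn J2 has f-setter on 5)
b2 |J3  (J3: last free bond brings effort in)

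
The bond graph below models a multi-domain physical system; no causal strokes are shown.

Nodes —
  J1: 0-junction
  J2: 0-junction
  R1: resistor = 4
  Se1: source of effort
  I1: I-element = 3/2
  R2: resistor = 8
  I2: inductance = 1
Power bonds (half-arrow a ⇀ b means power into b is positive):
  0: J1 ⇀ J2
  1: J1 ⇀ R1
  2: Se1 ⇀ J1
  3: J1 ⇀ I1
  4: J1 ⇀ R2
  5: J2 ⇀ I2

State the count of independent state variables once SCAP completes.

bond 2 stroke→J1  (source Se1 imposes e)
bond 0 stroke→J2  (J1 effort already set via bond 2)
bond 1 stroke→R1  (J1 effort already set via bond 2)
bond 3 stroke→I1  (common-e at J1 fixed by 2)
bond 4 stroke→R2  (0-jn J1 has e-setter on 2)
bond 5 stroke→I2  (J2: bond 0 brought effort, rest push out)

2  (I1, I2 all integral)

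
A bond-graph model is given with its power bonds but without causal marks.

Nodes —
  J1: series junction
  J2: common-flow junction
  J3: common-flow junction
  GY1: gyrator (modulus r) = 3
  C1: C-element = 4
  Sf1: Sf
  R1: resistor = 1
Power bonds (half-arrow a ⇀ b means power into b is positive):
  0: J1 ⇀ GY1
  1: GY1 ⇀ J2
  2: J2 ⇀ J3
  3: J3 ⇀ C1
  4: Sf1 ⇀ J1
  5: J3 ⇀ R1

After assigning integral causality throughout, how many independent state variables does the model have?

1  (C1 all integral)

#4 stroke at Sf1  (source Sf1 imposes f)
#0 stroke at J1  (J1 flow already set via bond 4)
#1 stroke at J2  (GY1 both-in/both-out from 0)
#2 stroke at J3  (J2: last free bond brings flow in)
#3 stroke at J3  (C1: C, integral causality)
#5 stroke at R1  (closing 1-jn rule on J3)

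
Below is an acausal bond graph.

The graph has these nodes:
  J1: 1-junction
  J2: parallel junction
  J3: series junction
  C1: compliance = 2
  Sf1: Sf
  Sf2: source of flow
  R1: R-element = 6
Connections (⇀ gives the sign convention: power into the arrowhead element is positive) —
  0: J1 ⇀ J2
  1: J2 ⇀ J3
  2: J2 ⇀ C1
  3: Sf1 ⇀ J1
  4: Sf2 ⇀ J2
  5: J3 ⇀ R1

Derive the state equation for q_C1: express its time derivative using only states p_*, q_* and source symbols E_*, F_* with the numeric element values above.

dq_C1/dt = F_Sf1 + F_Sf2 - q_C1/12

b3 →Sf1  (Sf1: flow source, stroke at near end)
b4 →Sf2  (Sf2: flow source, stroke at near end)
b0 →J1  (1-jn J1 has f-setter on 3)
b2 →J2  (C1 outputs effort q/C1)
b1 →J3  (J2: bond 2 brought effort, rest push out)
b5 →R1  (J3 needs exactly one f-in)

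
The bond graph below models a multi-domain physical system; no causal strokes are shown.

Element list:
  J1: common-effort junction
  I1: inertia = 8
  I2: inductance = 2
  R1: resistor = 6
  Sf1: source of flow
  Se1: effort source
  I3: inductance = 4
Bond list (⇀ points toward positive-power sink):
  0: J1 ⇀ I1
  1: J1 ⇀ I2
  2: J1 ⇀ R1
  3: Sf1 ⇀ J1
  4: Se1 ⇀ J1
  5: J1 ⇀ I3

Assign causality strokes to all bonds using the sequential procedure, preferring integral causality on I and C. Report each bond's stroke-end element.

β3 stroke at Sf1  (Sf1: flow source, stroke at near end)
β4 stroke at J1  (Se1: effort source, stroke at far end)
β0 stroke at I1  (J1: bond 4 brought effort, rest push out)
β1 stroke at I2  (J1 effort already set via bond 4)
β2 stroke at R1  (J1 effort already set via bond 4)
β5 stroke at I3  (J1 effort already set via bond 4)

β0 |I1
β1 |I2
β2 |R1
β3 |Sf1
β4 |J1
β5 |I3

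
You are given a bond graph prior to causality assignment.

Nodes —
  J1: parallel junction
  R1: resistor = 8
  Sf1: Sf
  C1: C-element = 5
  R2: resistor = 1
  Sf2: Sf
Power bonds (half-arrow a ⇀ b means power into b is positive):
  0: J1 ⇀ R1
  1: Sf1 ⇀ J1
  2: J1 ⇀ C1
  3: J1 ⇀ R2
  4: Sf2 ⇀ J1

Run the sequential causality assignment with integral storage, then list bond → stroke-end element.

β0 →R1
β1 →Sf1
β2 →J1
β3 →R2
β4 →Sf2

b1 →Sf1  (Sf1: flow source, stroke at near end)
b4 →Sf2  (Sf2: flow source, stroke at near end)
b2 →J1  (prefer integral on C1)
b0 →R1  (J1 effort already set via bond 2)
b3 →R2  (J1: bond 2 brought effort, rest push out)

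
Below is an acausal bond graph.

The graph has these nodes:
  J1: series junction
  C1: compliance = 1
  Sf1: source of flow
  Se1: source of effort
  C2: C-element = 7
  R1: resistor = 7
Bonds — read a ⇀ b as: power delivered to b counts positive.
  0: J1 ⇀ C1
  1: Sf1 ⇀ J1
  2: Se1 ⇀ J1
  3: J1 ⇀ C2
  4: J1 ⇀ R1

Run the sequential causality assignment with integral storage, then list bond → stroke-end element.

b0 →J1
b1 →Sf1
b2 →J1
b3 →J1
b4 →J1

β1 stroke at Sf1  (source Sf1 imposes f)
β2 stroke at J1  (Se1 fixes effort; stroke away)
β0 stroke at J1  (1-jn J1 has f-setter on 1)
β3 stroke at J1  (J1: bond 1 brought flow, rest push out)
β4 stroke at J1  (common-f at J1 fixed by 1)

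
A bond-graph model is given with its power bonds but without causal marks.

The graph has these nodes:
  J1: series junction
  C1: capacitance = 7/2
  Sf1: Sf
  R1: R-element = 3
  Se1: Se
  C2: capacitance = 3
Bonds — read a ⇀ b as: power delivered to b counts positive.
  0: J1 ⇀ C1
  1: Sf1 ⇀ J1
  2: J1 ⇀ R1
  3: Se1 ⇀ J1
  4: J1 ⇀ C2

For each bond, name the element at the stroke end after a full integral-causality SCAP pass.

bond 1 stroke→Sf1  (source Sf1 imposes f)
bond 3 stroke→J1  (Se1: effort source, stroke at far end)
bond 0 stroke→J1  (common-f at J1 fixed by 1)
bond 2 stroke→J1  (J1 flow already set via bond 1)
bond 4 stroke→J1  (J1: bond 1 brought flow, rest push out)

b0 →J1
b1 →Sf1
b2 →J1
b3 →J1
b4 →J1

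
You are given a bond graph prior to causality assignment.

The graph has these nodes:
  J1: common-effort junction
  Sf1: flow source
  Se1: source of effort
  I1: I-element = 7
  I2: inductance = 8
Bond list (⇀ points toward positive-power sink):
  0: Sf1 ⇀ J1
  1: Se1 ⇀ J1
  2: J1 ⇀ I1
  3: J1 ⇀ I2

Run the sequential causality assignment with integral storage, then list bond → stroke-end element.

#0 stroke→Sf1  (Sf1: flow source, stroke at near end)
#1 stroke→J1  (Se1 fixes effort; stroke away)
#2 stroke→I1  (common-e at J1 fixed by 1)
#3 stroke→I2  (0-jn J1 has e-setter on 1)

b0 →Sf1
b1 →J1
b2 →I1
b3 →I2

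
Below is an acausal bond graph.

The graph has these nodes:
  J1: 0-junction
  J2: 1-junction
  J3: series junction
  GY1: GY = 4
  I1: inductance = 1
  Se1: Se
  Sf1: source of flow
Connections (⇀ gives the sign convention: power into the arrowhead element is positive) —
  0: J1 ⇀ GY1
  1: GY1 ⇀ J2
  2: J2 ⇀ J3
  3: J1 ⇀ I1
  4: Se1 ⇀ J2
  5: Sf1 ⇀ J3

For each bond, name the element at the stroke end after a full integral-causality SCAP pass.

bond 4 stroke at J2  (Se1 (Se) sets effort on bond)
bond 5 stroke at Sf1  (source Sf1 imposes f)
bond 2 stroke at J3  (common-f at J3 fixed by 5)
bond 1 stroke at J2  (J2 flow already set via bond 2)
bond 0 stroke at J1  (through GY1, causality inverts; strokes same side of GY1)
bond 3 stroke at I1  (J1: bond 0 brought effort, rest push out)

bond 0 →J1
bond 1 →J2
bond 2 →J3
bond 3 →I1
bond 4 →J2
bond 5 →Sf1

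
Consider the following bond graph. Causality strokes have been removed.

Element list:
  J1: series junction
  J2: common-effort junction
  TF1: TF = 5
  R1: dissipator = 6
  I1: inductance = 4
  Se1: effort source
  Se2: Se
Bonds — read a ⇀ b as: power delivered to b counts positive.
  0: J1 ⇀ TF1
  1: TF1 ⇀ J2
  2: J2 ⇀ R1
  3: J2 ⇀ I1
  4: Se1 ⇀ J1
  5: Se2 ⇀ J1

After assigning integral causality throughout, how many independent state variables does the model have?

1  (I1 all integral)

b4 →J1  (Se1 fixes effort; stroke away)
b5 →J1  (Se2 (Se) sets effort on bond)
b0 →TF1  (J1 needs exactly one f-in)
b1 →J2  (TF1 one-in-one-out from 0)
b2 →R1  (common-e at J2 fixed by 1)
b3 →I1  (common-e at J2 fixed by 1)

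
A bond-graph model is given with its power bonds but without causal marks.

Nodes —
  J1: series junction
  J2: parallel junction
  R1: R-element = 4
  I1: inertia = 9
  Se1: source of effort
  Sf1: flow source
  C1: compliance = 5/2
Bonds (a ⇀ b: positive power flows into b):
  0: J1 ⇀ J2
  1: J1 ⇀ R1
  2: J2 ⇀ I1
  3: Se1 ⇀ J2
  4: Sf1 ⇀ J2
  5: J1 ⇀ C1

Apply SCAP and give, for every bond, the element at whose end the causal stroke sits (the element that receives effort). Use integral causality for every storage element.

β0 →J1
β1 →R1
β2 →I1
β3 →J2
β4 →Sf1
β5 →J1

#3 stroke at J2  (Se1: effort source, stroke at far end)
#4 stroke at Sf1  (Sf1 (Sf) sets flow on bond)
#0 stroke at J1  (J2 effort already set via bond 3)
#2 stroke at I1  (J2: bond 3 brought effort, rest push out)
#5 stroke at J1  (C1 integral (e out))
#1 stroke at R1  (J1: last free bond brings flow in)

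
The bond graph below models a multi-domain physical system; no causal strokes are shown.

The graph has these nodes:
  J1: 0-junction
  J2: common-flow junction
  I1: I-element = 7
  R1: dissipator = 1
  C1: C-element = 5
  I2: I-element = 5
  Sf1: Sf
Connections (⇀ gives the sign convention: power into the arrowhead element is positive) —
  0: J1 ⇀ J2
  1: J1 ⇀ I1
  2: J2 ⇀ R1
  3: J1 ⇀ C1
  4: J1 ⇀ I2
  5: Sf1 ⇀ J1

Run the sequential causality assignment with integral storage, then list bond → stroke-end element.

#5 stroke at Sf1  (Sf1 (Sf) sets flow on bond)
#1 stroke at I1  (I1 outputs flow p/I1)
#3 stroke at J1  (C1: C, integral causality)
#0 stroke at J2  (J1: bond 3 brought effort, rest push out)
#4 stroke at I2  (J1 effort already set via bond 3)
#2 stroke at R1  (closing 1-jn rule on J2)

b0 stroke at J2
b1 stroke at I1
b2 stroke at R1
b3 stroke at J1
b4 stroke at I2
b5 stroke at Sf1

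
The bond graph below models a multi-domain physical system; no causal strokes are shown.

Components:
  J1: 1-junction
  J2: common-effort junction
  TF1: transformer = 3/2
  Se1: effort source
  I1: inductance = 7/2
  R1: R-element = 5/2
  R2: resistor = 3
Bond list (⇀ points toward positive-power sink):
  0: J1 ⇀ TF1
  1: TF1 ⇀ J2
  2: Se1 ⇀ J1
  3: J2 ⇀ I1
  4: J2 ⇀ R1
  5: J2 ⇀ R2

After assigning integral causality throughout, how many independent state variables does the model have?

1  (I1 all integral)

#2 stroke at J1  (Se1 fixes effort; stroke away)
#0 stroke at TF1  (J1: last free bond brings flow in)
#1 stroke at J2  (TF1: transformer flips bond 0)
#3 stroke at I1  (0-jn J2 has e-setter on 1)
#4 stroke at R1  (0-jn J2 has e-setter on 1)
#5 stroke at R2  (J2 effort already set via bond 1)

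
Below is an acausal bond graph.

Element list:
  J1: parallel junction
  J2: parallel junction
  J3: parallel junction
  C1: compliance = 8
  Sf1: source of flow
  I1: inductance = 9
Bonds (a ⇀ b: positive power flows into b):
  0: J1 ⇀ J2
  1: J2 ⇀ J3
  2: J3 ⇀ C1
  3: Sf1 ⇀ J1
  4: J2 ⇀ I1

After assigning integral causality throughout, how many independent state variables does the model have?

2  (C1, I1 all integral)

#3 stroke at Sf1  (Sf1 (Sf) sets flow on bond)
#0 stroke at J1  (only one effort-in slot at J1)
#2 stroke at J3  (C1 integral (e out))
#1 stroke at J2  (common-e at J3 fixed by 2)
#4 stroke at I1  (J2: bond 1 brought effort, rest push out)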